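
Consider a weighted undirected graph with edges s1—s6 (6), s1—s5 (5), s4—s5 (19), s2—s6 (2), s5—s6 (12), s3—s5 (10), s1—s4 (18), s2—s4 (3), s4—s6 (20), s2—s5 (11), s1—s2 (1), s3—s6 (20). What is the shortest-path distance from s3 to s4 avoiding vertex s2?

29

A few of the s3→s4 routes:
s3 -> s5 -> s1 -> s4: 10 + 5 + 18 = 33
s3 -> s5 -> s1 -> s6 -> s4: 10 + 5 + 6 + 20 = 41
s3 -> s6 -> s4: 20 + 20 = 40
s3 -> s5 -> s4: 10 + 19 = 29
s3 -> s5 -> s6 -> s4: 10 + 12 + 20 = 42
Shortest: 29.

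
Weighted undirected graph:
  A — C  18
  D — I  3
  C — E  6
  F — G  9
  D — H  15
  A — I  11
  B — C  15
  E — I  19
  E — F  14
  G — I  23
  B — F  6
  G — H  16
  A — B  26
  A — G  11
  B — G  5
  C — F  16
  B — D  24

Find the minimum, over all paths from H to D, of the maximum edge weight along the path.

Some routes from H to D:
H → D: max(15) = 15
H → G → B → F → C → A → I → D: max(16, 5, 6, 16, 18, 11, 3) = 18
H → G → B → F → E → C → A → I → D: max(16, 5, 6, 14, 6, 18, 11, 3) = 18
H → G → A → I → D: max(16, 11, 11, 3) = 16
Best route has worst link 15.

15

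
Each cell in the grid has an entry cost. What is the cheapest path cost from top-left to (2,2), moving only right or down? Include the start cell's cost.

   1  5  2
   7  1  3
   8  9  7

One optimal route is r0c0 -> r0c1 -> r1c1 -> r1c2 -> r2c2.
Its cost is 1 + 5 + 1 + 3 + 7 = 17.

17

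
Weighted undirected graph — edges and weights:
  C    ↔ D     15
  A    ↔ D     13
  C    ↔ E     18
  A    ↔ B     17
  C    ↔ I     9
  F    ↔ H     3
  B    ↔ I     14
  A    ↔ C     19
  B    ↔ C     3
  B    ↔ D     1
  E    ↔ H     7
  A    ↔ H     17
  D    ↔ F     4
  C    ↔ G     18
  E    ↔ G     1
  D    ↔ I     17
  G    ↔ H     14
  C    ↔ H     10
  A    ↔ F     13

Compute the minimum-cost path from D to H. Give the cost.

Some routes from D to H:
D → B → C → H: 1 + 3 + 10 = 14
D → C → H: 15 + 10 = 25
D → F → H: 4 + 3 = 7
D → B → C → E → H: 1 + 3 + 18 + 7 = 29
The minimum is 7.

7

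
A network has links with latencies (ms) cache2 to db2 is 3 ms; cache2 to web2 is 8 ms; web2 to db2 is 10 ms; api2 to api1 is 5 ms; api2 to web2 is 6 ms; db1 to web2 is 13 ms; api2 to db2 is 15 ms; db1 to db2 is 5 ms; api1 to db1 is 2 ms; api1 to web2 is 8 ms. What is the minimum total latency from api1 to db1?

Some routes from api1 to db1:
api1 → web2 → db1: 8 + 13 = 21
api1 → web2 → db2 → db1: 8 + 10 + 5 = 23
api1 → api2 → web2 → db1: 5 + 6 + 13 = 24
api1 → db1: 2
Shortest: 2 ms.

2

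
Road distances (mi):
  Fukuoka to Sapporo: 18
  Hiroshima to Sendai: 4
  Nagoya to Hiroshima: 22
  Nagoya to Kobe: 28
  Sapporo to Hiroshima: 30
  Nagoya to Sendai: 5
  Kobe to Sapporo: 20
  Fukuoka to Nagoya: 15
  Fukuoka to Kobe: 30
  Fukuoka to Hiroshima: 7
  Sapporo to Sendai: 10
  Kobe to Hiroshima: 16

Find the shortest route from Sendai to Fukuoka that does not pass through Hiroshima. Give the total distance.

Comparing a few candidate routes:
Sendai→Sapporo→Kobe→Fukuoka: 10 + 20 + 30 = 60
Sendai→Nagoya→Kobe→Sapporo→Fukuoka: 5 + 28 + 20 + 18 = 71
Sendai→Nagoya→Fukuoka: 5 + 15 = 20
Sendai→Nagoya→Kobe→Fukuoka: 5 + 28 + 30 = 63
Sendai→Sapporo→Fukuoka: 10 + 18 = 28
Best route has total 20 mi.

20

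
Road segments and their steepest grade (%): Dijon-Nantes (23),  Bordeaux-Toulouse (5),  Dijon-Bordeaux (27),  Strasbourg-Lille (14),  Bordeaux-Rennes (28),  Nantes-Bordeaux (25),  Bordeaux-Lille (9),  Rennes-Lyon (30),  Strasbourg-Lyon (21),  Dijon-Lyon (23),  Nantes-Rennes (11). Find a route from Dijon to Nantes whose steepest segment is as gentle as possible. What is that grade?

Comparing a few candidate routes:
Dijon -> Bordeaux -> Nantes: max(27, 25) = 27
Dijon -> Lyon -> Strasbourg -> Lille -> Bordeaux -> Nantes: max(23, 21, 14, 9, 25) = 25
Dijon -> Nantes: max(23) = 23
Smallest bottleneck: 23%.

23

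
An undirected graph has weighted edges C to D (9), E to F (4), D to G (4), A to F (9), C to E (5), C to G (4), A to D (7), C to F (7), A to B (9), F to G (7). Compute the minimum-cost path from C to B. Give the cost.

Checking several routes:
C→F→A→B: 7 + 9 + 9 = 25
C→E→F→A→B: 5 + 4 + 9 + 9 = 27
C→D→A→B: 9 + 7 + 9 = 25
C→G→D→A→B: 4 + 4 + 7 + 9 = 24
The minimum is 24.

24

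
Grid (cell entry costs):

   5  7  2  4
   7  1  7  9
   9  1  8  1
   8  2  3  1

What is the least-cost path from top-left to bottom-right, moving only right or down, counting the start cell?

Best path: [0,0] -> [0,1] -> [1,1] -> [2,1] -> [3,1] -> [3,2] -> [3,3]
Cost: 5 + 7 + 1 + 1 + 2 + 3 + 1 = 20
For comparison, the top-then-right route costs 29.

20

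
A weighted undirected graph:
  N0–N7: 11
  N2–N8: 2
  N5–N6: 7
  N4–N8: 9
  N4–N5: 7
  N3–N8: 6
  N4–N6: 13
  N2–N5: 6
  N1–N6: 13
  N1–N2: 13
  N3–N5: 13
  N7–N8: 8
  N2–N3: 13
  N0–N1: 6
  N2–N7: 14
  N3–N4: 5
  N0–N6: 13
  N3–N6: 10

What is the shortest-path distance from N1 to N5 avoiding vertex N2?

20

A few of the N1→N5 routes:
N1 → N6 → N3 → N5: 13 + 10 + 13 = 36
N1 → N6 → N4 → N5: 13 + 13 + 7 = 33
N1 → N6 → N3 → N4 → N5: 13 + 10 + 5 + 7 = 35
N1 → N0 → N6 → N5: 6 + 13 + 7 = 26
N1 → N6 → N5: 13 + 7 = 20
Shortest: 20.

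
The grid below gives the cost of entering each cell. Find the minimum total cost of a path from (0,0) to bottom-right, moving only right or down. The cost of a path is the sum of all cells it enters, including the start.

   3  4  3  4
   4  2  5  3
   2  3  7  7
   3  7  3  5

27

Take [0,0] → [0,1] → [1,1] → [2,1] → [2,2] → [3,2] → [3,3] for a total of 3 + 4 + 2 + 3 + 7 + 3 + 5 = 27.
For comparison, the top-then-right route costs 29.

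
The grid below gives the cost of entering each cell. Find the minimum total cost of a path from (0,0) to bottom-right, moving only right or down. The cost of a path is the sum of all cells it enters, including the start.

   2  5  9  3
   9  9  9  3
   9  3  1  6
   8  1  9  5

31

Take [0,0] -> [0,1] -> [1,1] -> [2,1] -> [2,2] -> [2,3] -> [3,3] for a total of 2 + 5 + 9 + 3 + 1 + 6 + 5 = 31.
For comparison, the top-then-right route costs 33.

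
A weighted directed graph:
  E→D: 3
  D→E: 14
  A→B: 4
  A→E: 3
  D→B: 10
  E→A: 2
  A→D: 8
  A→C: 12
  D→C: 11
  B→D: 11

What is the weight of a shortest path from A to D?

Paths from A to D:
A → B → D: 4 + 11 = 15
A → D: 8
A → E → D: 3 + 3 = 6
Shortest: 6.

6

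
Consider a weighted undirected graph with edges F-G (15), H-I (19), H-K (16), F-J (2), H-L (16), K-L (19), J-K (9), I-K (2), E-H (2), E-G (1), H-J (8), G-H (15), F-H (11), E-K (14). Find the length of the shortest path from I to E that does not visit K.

21

Candidate routes:
I - H - E: 19 + 2 = 21
I - H - F - G - E: 19 + 11 + 15 + 1 = 46
I - H - J - F - G - E: 19 + 8 + 2 + 15 + 1 = 45
I - H - G - E: 19 + 15 + 1 = 35
The minimum is 21.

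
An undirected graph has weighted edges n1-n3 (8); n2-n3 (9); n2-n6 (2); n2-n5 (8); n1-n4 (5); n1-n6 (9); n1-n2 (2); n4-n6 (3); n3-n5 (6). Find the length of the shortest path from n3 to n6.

A few of the n3→n6 routes:
n3-n2-n6: 9 + 2 = 11
n3-n1-n2-n6: 8 + 2 + 2 = 12
n3-n1-n4-n6: 8 + 5 + 3 = 16
Best route has total 11.

11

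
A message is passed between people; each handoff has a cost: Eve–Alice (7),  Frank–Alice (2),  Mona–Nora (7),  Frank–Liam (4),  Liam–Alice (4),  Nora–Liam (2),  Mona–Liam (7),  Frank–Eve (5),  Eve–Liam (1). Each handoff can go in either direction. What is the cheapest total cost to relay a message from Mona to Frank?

11

A few of the Mona→Frank routes:
Mona-Nora-Liam-Frank: 7 + 2 + 4 = 13
Mona-Nora-Liam-Eve-Frank: 7 + 2 + 1 + 5 = 15
Mona-Liam-Eve-Frank: 7 + 1 + 5 = 13
Mona-Nora-Liam-Alice-Frank: 7 + 2 + 4 + 2 = 15
Mona-Liam-Frank: 7 + 4 = 11
Mona-Liam-Alice-Frank: 7 + 4 + 2 = 13
Shortest: 11.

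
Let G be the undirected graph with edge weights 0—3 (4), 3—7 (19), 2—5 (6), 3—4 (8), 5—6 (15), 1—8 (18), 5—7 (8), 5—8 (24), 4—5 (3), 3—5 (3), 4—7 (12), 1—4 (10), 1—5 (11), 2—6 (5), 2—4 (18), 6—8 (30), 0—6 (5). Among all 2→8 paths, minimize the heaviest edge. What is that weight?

18

Checking several routes:
2 -> 4 -> 3 -> 0 -> 6 -> 5 -> 1 -> 8: max(18, 8, 4, 5, 15, 11, 18) = 18
2 -> 4 -> 1 -> 8: max(18, 10, 18) = 18
2 -> 4 -> 3 -> 5 -> 1 -> 8: max(18, 8, 3, 11, 18) = 18
2 -> 4 -> 5 -> 1 -> 8: max(18, 3, 11, 18) = 18
2 -> 4 -> 7 -> 5 -> 1 -> 8: max(18, 12, 8, 11, 18) = 18
2 -> 5 -> 1 -> 8: max(6, 11, 18) = 18
Best route has worst link 18.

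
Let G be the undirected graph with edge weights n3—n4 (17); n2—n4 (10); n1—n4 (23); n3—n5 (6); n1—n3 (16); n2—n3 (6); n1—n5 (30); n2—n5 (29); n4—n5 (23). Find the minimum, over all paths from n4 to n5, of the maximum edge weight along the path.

10

Comparing a few candidate routes:
n4→n1→n3→n5: max(23, 16, 6) = 23
n4→n2→n3→n5: max(10, 6, 6) = 10
n4→n5: max(23) = 23
n4→n3→n5: max(17, 6) = 17
Best route has worst link 10.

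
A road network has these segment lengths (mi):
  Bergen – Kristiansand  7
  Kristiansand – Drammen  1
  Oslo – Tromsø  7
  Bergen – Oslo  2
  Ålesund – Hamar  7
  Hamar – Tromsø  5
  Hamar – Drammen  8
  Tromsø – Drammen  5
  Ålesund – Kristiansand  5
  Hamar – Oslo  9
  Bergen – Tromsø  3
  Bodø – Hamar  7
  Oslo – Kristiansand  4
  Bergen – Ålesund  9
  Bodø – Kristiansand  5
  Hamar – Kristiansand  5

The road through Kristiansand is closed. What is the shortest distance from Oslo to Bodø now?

A few of the Oslo→Bodø routes:
Oslo - Tromsø - Drammen - Hamar - Bodø: 7 + 5 + 8 + 7 = 27
Oslo - Tromsø - Hamar - Bodø: 7 + 5 + 7 = 19
Oslo - Hamar - Bodø: 9 + 7 = 16
Oslo - Bergen - Tromsø - Drammen - Hamar - Bodø: 2 + 3 + 5 + 8 + 7 = 25
Oslo - Bergen - Tromsø - Hamar - Bodø: 2 + 3 + 5 + 7 = 17
Oslo - Bergen - Ålesund - Hamar - Bodø: 2 + 9 + 7 + 7 = 25
Best route has total 16 mi.

16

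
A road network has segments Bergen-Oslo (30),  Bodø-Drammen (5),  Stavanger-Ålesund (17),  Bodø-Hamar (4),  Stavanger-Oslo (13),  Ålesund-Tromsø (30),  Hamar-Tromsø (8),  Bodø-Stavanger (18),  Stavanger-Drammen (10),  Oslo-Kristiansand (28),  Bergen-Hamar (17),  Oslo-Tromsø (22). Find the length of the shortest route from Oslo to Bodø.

Comparing a few candidate routes:
Oslo - Stavanger - Bodø: 13 + 18 = 31
Oslo - Tromsø - Hamar - Bodø: 22 + 8 + 4 = 34
Oslo - Stavanger - Drammen - Bodø: 13 + 10 + 5 = 28
Oslo - Bergen - Hamar - Bodø: 30 + 17 + 4 = 51
The minimum is 28 mi.

28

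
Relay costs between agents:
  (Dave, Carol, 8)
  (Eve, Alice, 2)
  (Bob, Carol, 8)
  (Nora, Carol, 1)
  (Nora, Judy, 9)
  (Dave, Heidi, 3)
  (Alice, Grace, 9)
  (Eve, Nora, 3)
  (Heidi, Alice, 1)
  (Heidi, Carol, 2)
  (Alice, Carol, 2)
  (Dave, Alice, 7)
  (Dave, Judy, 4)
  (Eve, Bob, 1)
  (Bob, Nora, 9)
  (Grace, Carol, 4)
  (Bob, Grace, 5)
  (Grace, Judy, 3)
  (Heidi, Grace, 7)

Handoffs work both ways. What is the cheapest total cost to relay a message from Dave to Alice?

4

Some routes from Dave to Alice:
Dave→Carol→Alice: 8 + 2 = 10
Dave→Heidi→Carol→Alice: 3 + 2 + 2 = 7
Dave→Alice: 7
Dave→Heidi→Alice: 3 + 1 = 4
The minimum is 4.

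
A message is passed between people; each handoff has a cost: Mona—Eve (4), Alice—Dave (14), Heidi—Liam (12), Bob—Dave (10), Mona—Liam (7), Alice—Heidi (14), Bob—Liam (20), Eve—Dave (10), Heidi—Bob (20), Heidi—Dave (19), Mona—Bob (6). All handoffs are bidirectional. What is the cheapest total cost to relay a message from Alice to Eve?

Some routes from Alice to Eve:
Alice-Heidi-Dave-Eve: 14 + 19 + 10 = 43
Alice-Heidi-Liam-Mona-Eve: 14 + 12 + 7 + 4 = 37
Alice-Dave-Eve: 14 + 10 = 24
Alice-Dave-Bob-Mona-Eve: 14 + 10 + 6 + 4 = 34
The minimum is 24.

24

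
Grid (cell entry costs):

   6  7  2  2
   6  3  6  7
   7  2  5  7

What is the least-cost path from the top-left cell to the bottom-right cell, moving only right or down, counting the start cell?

Take [0,0]→[1,0]→[1,1]→[2,1]→[2,2]→[2,3] for a total of 6 + 6 + 3 + 2 + 5 + 7 = 29.
(Top row then right column would cost 31.)

29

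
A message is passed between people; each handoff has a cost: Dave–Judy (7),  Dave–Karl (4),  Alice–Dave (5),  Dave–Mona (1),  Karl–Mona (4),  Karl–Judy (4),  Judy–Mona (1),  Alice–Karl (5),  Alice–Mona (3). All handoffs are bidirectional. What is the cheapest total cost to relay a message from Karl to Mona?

4

Comparing a few candidate routes:
Karl→Mona: 4
Karl→Dave→Mona: 4 + 1 = 5
Karl→Judy→Dave→Mona: 4 + 7 + 1 = 12
Karl→Alice→Dave→Mona: 5 + 5 + 1 = 11
Karl→Alice→Mona: 5 + 3 = 8
Karl→Judy→Mona: 4 + 1 = 5
The minimum is 4.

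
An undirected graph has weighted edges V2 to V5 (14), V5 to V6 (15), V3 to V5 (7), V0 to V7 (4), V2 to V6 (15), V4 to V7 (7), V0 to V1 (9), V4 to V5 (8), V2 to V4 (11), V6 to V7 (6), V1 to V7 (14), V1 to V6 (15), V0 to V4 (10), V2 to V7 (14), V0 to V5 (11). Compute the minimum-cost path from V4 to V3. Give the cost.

15

Checking several routes:
V4 → V0 → V5 → V3: 10 + 11 + 7 = 28
V4 → V7 → V6 → V5 → V3: 7 + 6 + 15 + 7 = 35
V4 → V5 → V3: 8 + 7 = 15
V4 → V2 → V5 → V3: 11 + 14 + 7 = 32
V4 → V7 → V0 → V5 → V3: 7 + 4 + 11 + 7 = 29
Best route has total 15.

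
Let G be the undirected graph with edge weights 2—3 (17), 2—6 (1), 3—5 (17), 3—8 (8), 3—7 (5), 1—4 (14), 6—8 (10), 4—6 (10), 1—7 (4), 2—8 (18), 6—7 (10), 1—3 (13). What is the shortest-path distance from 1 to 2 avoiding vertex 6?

Routes from 1 to 2 avoiding 6:
1 → 3 → 8 → 2: 13 + 8 + 18 = 39
1 → 7 → 3 → 8 → 2: 4 + 5 + 8 + 18 = 35
1 → 3 → 2: 13 + 17 = 30
1 → 7 → 3 → 2: 4 + 5 + 17 = 26
Best route has total 26.

26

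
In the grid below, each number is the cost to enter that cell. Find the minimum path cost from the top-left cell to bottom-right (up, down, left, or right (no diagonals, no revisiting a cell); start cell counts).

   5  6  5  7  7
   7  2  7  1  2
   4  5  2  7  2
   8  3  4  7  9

Cheapest: (0,0) -> (0,1) -> (1,1) -> (1,2) -> (1,3) -> (1,4) -> (2,4) -> (3,4)
  5 + 6 + 2 + 7 + 1 + 2 + 2 + 9 = 34

34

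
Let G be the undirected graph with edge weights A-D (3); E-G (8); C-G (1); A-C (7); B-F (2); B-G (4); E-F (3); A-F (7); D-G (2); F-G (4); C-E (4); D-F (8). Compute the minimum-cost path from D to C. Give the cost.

3

A few of the D→C routes:
D → G → C: 2 + 1 = 3
D → A → C: 3 + 7 = 10
D → F → G → C: 8 + 4 + 1 = 13
D → G → F → E → C: 2 + 4 + 3 + 4 = 13
The minimum is 3.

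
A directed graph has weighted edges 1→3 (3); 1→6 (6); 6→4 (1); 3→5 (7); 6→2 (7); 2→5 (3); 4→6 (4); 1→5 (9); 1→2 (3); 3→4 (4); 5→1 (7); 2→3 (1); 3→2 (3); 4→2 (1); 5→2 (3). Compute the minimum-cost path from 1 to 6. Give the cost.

6

Routes from 1 to 6:
1-6: 6
1-2-3-4-6: 3 + 1 + 4 + 4 = 12
1-5-2-3-4-6: 9 + 3 + 1 + 4 + 4 = 21
1-3-4-6: 3 + 4 + 4 = 11
The minimum is 6.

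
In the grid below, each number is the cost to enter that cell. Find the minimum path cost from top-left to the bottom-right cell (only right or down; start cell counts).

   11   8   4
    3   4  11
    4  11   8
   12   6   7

Path (0,0) → (1,0) → (1,1) → (2,1) → (3,1) → (3,2): 11 + 3 + 4 + 11 + 6 + 7 = 42.

42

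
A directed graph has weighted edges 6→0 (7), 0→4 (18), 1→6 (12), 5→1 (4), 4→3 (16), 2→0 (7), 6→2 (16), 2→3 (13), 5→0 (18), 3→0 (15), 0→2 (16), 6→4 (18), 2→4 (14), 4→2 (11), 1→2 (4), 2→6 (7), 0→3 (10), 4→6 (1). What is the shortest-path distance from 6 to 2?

Comparing a few candidate routes:
6-0-2: 7 + 16 = 23
6-4-2: 18 + 11 = 29
6-0-4-2: 7 + 18 + 11 = 36
6-2: 16
Shortest: 16.

16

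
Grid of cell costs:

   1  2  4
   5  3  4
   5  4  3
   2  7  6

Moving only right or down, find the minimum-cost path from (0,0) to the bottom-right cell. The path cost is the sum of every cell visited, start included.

Path (0,0) → (0,1) → (1,1) → (1,2) → (2,2) → (3,2): 1 + 2 + 3 + 4 + 3 + 6 = 19.
(Top row then right column would cost 20.)

19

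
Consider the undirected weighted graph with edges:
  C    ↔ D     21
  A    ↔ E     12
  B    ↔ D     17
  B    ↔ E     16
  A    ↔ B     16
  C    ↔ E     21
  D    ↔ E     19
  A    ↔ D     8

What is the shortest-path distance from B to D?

17

Checking several routes:
B→A→E→D: 16 + 12 + 19 = 47
B→E→A→D: 16 + 12 + 8 = 36
B→D: 17
B→E→D: 16 + 19 = 35
B→A→D: 16 + 8 = 24
Shortest: 17.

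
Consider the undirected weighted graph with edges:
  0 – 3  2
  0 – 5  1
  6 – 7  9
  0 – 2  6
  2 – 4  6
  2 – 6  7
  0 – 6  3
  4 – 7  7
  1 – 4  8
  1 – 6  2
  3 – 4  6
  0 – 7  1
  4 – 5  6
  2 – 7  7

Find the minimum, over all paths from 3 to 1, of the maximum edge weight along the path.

3

Some routes from 3 to 1:
3-4-2-0-6-1: max(6, 6, 6, 3, 2) = 6
3-0-7-2-6-1: max(2, 1, 7, 7, 2) = 7
3-0-6-1: max(2, 3, 2) = 3
3-4-5-0-6-1: max(6, 6, 1, 3, 2) = 6
Smallest bottleneck: 3.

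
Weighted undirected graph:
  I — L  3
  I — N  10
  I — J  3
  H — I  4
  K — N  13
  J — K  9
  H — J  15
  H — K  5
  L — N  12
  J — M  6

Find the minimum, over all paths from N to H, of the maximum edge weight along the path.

Some routes from N to H:
N-L-I-J-K-H: max(12, 3, 3, 9, 5) = 12
N-I-H: max(10, 4) = 10
N-K-H: max(13, 5) = 13
N-L-I-H: max(12, 3, 4) = 12
N-I-J-K-H: max(10, 3, 9, 5) = 10
N-K-J-I-H: max(13, 9, 3, 4) = 13
Best route has worst link 10.

10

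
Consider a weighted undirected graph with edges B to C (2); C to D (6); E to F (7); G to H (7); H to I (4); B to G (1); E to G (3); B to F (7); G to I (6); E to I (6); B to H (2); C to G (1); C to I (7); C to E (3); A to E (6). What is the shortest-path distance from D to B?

Comparing a few candidate routes:
D-C-G-H-B: 6 + 1 + 7 + 2 = 16
D-C-G-I-H-B: 6 + 1 + 6 + 4 + 2 = 19
D-C-B: 6 + 2 = 8
D-C-G-B: 6 + 1 + 1 = 8
D-C-E-G-B: 6 + 3 + 3 + 1 = 13
D-C-I-H-B: 6 + 7 + 4 + 2 = 19
The minimum is 8.

8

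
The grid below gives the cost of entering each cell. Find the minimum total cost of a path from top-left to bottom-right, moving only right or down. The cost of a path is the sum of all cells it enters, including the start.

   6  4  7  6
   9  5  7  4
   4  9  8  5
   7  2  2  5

33

One optimal route is [0,0] → [0,1] → [1,1] → [2,1] → [3,1] → [3,2] → [3,3].
Its cost is 6 + 4 + 5 + 9 + 2 + 2 + 5 = 33.
For comparison, the top-then-right route costs 37.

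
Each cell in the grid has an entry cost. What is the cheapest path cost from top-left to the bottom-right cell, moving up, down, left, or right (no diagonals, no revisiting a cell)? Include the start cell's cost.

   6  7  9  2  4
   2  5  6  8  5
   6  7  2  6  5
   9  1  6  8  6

38

One optimal route is [0,0] [1,0] [1,1] [1,2] [2,2] [2,3] [2,4] [3,4].
Its cost is 6 + 2 + 5 + 6 + 2 + 6 + 5 + 6 = 38.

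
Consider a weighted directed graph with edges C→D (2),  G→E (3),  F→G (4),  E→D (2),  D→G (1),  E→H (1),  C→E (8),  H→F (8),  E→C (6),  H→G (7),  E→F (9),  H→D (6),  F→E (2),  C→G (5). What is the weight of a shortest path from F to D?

Routes from F to D:
F → E → D: 2 + 2 = 4
F → E → H → D: 2 + 1 + 6 = 9
F → G → E → C → D: 4 + 3 + 6 + 2 = 15
F → G → E → D: 4 + 3 + 2 = 9
F → G → E → H → D: 4 + 3 + 1 + 6 = 14
F → E → C → D: 2 + 6 + 2 = 10
Best route has total 4.

4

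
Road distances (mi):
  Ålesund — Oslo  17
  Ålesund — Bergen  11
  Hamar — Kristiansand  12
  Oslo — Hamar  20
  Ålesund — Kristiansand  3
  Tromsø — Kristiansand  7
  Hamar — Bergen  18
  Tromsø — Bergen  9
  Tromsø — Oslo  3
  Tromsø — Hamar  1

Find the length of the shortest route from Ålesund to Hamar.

Checking several routes:
Ålesund-Kristiansand-Tromsø-Hamar: 3 + 7 + 1 = 11
Ålesund-Oslo-Tromsø-Hamar: 17 + 3 + 1 = 21
Ålesund-Kristiansand-Hamar: 3 + 12 = 15
Best route has total 11 mi.

11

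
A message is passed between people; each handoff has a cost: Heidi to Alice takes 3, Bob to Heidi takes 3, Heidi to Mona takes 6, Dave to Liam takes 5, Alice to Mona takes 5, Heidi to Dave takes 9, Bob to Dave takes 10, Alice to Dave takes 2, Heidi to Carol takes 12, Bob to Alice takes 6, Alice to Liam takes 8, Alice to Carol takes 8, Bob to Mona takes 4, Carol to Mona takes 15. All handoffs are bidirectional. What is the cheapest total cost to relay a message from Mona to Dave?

7

A few of the Mona→Dave routes:
Mona → Bob → Heidi → Alice → Dave: 4 + 3 + 3 + 2 = 12
Mona → Alice → Dave: 5 + 2 = 7
Mona → Heidi → Alice → Dave: 6 + 3 + 2 = 11
Best route has total 7.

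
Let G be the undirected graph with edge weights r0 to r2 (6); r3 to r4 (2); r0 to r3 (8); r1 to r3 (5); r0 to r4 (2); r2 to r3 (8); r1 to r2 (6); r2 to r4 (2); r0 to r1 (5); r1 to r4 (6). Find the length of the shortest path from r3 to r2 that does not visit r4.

A few of the r3→r2 routes:
r3→r2: 8
r3→r1→r0→r2: 5 + 5 + 6 = 16
r3→r0→r2: 8 + 6 = 14
r3→r1→r2: 5 + 6 = 11
The minimum is 8.

8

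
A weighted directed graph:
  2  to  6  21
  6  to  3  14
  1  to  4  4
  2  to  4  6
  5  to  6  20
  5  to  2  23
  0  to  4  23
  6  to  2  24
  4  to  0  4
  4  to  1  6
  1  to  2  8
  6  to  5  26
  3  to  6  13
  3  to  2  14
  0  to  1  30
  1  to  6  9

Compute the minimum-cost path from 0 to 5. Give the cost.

64

Candidate routes:
0 - 4 - 1 - 6 - 5: 23 + 6 + 9 + 26 = 64
0 - 1 - 6 - 5: 30 + 9 + 26 = 65
0 - 1 - 2 - 6 - 5: 30 + 8 + 21 + 26 = 85
0 - 4 - 1 - 2 - 6 - 5: 23 + 6 + 8 + 21 + 26 = 84
Shortest: 64.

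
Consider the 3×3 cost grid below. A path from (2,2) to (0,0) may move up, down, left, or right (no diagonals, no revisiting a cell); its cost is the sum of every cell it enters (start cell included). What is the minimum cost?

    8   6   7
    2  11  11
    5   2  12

Path (2,2) → (2,1) → (2,0) → (1,0) → (0,0): 12 + 2 + 5 + 2 + 8 = 29.

29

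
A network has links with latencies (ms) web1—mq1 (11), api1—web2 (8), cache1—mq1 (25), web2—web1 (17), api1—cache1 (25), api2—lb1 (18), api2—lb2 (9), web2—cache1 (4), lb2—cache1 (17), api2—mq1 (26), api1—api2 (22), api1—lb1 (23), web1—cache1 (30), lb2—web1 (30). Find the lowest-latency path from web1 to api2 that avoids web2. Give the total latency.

37

A few of the web1→api2 routes:
web1-cache1-api1-api2: 30 + 25 + 22 = 77
web1-cache1-mq1-api2: 30 + 25 + 26 = 81
web1-lb2-api2: 30 + 9 = 39
web1-mq1-cache1-lb2-api2: 11 + 25 + 17 + 9 = 62
web1-cache1-lb2-api2: 30 + 17 + 9 = 56
web1-mq1-api2: 11 + 26 = 37
Best route has total 37 ms.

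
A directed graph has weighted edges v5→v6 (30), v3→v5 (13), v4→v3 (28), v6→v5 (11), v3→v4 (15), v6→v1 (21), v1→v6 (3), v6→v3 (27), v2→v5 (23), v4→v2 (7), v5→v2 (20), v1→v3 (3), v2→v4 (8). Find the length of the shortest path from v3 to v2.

22

Candidate routes:
v3 -> v5 -> v2: 13 + 20 = 33
v3 -> v4 -> v2: 15 + 7 = 22
The minimum is 22.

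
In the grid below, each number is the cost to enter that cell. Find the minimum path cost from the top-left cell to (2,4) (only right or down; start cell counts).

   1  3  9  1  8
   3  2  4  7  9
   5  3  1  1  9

Path [0,0] → [0,1] → [1,1] → [2,1] → [2,2] → [2,3] → [2,4]: 1 + 3 + 2 + 3 + 1 + 1 + 9 = 20.
For comparison, the top-then-right route costs 40.

20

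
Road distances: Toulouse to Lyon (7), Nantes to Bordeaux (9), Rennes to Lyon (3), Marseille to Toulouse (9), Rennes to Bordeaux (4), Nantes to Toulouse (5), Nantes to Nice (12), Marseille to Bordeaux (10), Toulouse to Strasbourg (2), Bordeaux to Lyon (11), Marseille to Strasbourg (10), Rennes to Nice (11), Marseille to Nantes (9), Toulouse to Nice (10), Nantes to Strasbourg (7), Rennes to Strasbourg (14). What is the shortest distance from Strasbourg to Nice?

Some routes from Strasbourg to Nice:
Strasbourg→Nantes→Nice: 7 + 12 = 19
Strasbourg→Toulouse→Nice: 2 + 10 = 12
Strasbourg→Toulouse→Nantes→Nice: 2 + 5 + 12 = 19
Strasbourg→Nantes→Toulouse→Nice: 7 + 5 + 10 = 22
Best route has total 12.

12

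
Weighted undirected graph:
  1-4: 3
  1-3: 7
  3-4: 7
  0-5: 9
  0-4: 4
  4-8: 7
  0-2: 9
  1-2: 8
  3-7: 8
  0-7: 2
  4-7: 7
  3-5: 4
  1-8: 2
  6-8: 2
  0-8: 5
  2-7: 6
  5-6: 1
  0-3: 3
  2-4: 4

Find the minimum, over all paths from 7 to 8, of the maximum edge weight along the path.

Comparing a few candidate routes:
7 -> 0 -> 4 -> 1 -> 8: max(2, 4, 3, 2) = 4
7 -> 0 -> 8: max(2, 5) = 5
7 -> 2 -> 4 -> 0 -> 8: max(6, 4, 4, 5) = 6
7 -> 2 -> 4 -> 0 -> 3 -> 5 -> 6 -> 8: max(6, 4, 4, 3, 4, 1, 2) = 6
7 -> 0 -> 3 -> 5 -> 6 -> 8: max(2, 3, 4, 1, 2) = 4
The minimum achievable maximum is 4.

4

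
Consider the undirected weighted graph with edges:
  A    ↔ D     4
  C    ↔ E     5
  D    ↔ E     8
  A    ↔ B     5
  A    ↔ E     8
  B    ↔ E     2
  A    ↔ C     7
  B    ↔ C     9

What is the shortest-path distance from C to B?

7

Checking several routes:
C-B: 9
C-E-B: 5 + 2 = 7
C-A-B: 7 + 5 = 12
C-A-E-B: 7 + 8 + 2 = 17
Shortest: 7.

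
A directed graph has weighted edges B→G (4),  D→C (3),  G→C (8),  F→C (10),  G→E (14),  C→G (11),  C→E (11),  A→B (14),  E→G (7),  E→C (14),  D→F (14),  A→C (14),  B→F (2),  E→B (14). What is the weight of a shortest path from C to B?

Routes from C to B:
C - G - E - B: 11 + 14 + 14 = 39
C - E - B: 11 + 14 = 25
Best route has total 25.

25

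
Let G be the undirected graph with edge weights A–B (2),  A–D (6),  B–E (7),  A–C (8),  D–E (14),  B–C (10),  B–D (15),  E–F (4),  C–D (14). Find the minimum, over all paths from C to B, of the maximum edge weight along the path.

Comparing a few candidate routes:
C -> B: max(10) = 10
C -> A -> D -> E -> B: max(8, 6, 14, 7) = 14
C -> A -> B: max(8, 2) = 8
C -> D -> A -> B: max(14, 6, 2) = 14
Best route has worst link 8.

8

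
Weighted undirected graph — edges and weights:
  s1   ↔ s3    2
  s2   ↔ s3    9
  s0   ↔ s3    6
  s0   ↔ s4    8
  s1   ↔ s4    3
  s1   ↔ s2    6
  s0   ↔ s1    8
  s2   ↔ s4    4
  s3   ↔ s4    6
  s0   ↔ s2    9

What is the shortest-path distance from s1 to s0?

8

Checking several routes:
s1 -> s3 -> s0: 2 + 6 = 8
s1 -> s0: 8
s1 -> s2 -> s0: 6 + 9 = 15
s1 -> s4 -> s0: 3 + 8 = 11
Best route has total 8.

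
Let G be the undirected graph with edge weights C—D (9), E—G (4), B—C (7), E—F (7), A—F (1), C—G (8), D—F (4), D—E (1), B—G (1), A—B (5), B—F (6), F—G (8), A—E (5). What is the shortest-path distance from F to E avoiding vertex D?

6

Comparing a few candidate routes:
F - B - G - E: 6 + 1 + 4 = 11
F - A - E: 1 + 5 = 6
F - E: 7
Shortest: 6.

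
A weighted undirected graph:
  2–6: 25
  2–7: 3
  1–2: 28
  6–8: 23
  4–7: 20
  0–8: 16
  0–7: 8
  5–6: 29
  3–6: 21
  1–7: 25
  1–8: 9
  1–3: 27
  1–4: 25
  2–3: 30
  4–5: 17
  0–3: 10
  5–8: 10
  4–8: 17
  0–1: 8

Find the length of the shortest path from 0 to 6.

31

Checking several routes:
0→8→6: 16 + 23 = 39
0→3→6: 10 + 21 = 31
0→7→2→6: 8 + 3 + 25 = 36
Shortest: 31.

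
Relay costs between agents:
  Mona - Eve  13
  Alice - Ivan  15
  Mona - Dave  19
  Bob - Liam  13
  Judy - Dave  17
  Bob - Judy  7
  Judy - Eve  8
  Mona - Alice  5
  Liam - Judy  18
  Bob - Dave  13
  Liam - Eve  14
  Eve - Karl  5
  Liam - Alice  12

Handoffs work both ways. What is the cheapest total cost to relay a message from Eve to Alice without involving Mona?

26

Routes from Eve to Alice avoiding Mona:
Eve → Judy → Dave → Bob → Liam → Alice: 8 + 17 + 13 + 13 + 12 = 63
Eve → Judy → Liam → Alice: 8 + 18 + 12 = 38
Eve → Liam → Alice: 14 + 12 = 26
Eve → Judy → Bob → Liam → Alice: 8 + 7 + 13 + 12 = 40
Best route has total 26.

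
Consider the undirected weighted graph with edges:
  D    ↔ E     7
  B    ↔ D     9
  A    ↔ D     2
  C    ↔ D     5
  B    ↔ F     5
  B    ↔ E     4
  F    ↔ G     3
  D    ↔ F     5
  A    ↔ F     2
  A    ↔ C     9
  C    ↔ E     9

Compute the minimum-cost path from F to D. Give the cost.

A few of the F→D routes:
F -> B -> D: 5 + 9 = 14
F -> A -> C -> D: 2 + 9 + 5 = 16
F -> D: 5
F -> B -> E -> D: 5 + 4 + 7 = 16
F -> A -> D: 2 + 2 = 4
Best route has total 4.

4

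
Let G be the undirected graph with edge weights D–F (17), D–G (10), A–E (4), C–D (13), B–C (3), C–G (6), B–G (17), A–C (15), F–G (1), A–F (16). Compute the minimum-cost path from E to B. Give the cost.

Checking several routes:
E→A→F→G→D→C→B: 4 + 16 + 1 + 10 + 13 + 3 = 47
E→A→F→G→C→B: 4 + 16 + 1 + 6 + 3 = 30
E→A→C→B: 4 + 15 + 3 = 22
E→A→C→G→B: 4 + 15 + 6 + 17 = 42
E→A→F→G→B: 4 + 16 + 1 + 17 = 38
Shortest: 22.

22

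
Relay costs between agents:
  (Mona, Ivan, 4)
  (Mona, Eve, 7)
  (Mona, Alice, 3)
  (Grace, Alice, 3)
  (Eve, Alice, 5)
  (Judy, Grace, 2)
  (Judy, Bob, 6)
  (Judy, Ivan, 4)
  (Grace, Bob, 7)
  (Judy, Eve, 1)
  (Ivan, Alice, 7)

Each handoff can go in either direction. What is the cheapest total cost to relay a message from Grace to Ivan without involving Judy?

10

Candidate routes:
Grace-Alice-Mona-Ivan: 3 + 3 + 4 = 10
Grace-Alice-Eve-Mona-Ivan: 3 + 5 + 7 + 4 = 19
Grace-Alice-Ivan: 3 + 7 = 10
Best route has total 10.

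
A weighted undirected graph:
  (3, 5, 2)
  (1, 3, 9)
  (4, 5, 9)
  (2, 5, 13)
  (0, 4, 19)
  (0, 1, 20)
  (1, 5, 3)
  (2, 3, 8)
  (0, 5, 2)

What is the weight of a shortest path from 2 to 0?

12

Some routes from 2 to 0:
2→3→5→0: 8 + 2 + 2 = 12
2→3→5→1→0: 8 + 2 + 3 + 20 = 33
2→5→1→0: 13 + 3 + 20 = 36
2→5→0: 13 + 2 = 15
2→3→1→5→0: 8 + 9 + 3 + 2 = 22
Best route has total 12.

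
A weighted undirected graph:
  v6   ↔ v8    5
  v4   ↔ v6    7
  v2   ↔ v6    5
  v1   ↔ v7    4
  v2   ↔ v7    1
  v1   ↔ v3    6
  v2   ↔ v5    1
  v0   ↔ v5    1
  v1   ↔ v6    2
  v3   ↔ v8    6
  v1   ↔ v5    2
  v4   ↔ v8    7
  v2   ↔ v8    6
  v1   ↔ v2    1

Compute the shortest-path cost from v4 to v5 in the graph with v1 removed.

13

Paths from v4 to v5 avoiding v1:
v4→v6→v2→v5: 7 + 5 + 1 = 13
v4→v6→v8→v2→v5: 7 + 5 + 6 + 1 = 19
v4→v8→v6→v2→v5: 7 + 5 + 5 + 1 = 18
v4→v8→v2→v5: 7 + 6 + 1 = 14
Best route has total 13.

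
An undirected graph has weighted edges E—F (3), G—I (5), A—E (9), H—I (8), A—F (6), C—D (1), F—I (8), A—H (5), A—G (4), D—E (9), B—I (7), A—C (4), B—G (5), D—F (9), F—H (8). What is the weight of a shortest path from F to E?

3

Some routes from F to E:
F-A-E: 6 + 9 = 15
F-E: 3
F-A-C-D-E: 6 + 4 + 1 + 9 = 20
F-D-E: 9 + 9 = 18
F-H-A-E: 8 + 5 + 9 = 22
F-D-C-A-E: 9 + 1 + 4 + 9 = 23
Best route has total 3.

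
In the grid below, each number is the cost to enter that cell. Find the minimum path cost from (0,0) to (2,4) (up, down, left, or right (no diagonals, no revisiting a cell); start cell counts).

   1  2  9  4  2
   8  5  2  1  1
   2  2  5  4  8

20

Best path: [0,0] -> [0,1] -> [1,1] -> [1,2] -> [1,3] -> [1,4] -> [2,4]
Cost: 1 + 2 + 5 + 2 + 1 + 1 + 8 = 20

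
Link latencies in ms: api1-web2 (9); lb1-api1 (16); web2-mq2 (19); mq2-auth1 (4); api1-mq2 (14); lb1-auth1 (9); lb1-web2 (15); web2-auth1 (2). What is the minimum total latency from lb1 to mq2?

Comparing a few candidate routes:
lb1→api1→mq2: 16 + 14 = 30
lb1→auth1→web2→mq2: 9 + 2 + 19 = 30
lb1→api1→web2→auth1→mq2: 16 + 9 + 2 + 4 = 31
lb1→web2→auth1→mq2: 15 + 2 + 4 = 21
lb1→auth1→mq2: 9 + 4 = 13
Best route has total 13 ms.

13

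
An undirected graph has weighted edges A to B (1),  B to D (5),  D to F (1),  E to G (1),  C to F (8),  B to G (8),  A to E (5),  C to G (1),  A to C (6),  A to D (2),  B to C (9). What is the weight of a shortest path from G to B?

7

Checking several routes:
G → E → A → B: 1 + 5 + 1 = 7
G → B: 8
G → C → A → B: 1 + 6 + 1 = 8
G → E → A → D → B: 1 + 5 + 2 + 5 = 13
G → C → B: 1 + 9 = 10
G → C → F → D → A → B: 1 + 8 + 1 + 2 + 1 = 13
Shortest: 7.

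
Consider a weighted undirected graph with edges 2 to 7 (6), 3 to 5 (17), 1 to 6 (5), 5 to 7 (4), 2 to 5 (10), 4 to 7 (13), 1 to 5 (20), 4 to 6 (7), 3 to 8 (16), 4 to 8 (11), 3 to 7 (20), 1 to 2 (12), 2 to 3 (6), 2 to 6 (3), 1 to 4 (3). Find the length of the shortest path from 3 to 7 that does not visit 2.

Checking several routes:
3-5-7: 17 + 4 = 21
3-8-4-7: 16 + 11 + 13 = 40
3-8-4-1-5-7: 16 + 11 + 3 + 20 + 4 = 54
3-5-1-4-7: 17 + 20 + 3 + 13 = 53
3-7: 20
Best route has total 20.

20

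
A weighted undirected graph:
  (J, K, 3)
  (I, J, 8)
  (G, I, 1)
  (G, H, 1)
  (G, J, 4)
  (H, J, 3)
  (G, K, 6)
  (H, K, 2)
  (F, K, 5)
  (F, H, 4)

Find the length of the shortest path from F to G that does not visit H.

Candidate routes:
F-K-G: 5 + 6 = 11
F-K-J-G: 5 + 3 + 4 = 12
F-K-J-I-G: 5 + 3 + 8 + 1 = 17
Shortest: 11.

11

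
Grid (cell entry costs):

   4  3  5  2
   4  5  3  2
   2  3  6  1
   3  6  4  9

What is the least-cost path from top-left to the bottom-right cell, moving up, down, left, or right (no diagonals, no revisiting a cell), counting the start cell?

26

One optimal route is r0c0→r0c1→r0c2→r0c3→r1c3→r2c3→r3c3.
Its cost is 4 + 3 + 5 + 2 + 2 + 1 + 9 = 26.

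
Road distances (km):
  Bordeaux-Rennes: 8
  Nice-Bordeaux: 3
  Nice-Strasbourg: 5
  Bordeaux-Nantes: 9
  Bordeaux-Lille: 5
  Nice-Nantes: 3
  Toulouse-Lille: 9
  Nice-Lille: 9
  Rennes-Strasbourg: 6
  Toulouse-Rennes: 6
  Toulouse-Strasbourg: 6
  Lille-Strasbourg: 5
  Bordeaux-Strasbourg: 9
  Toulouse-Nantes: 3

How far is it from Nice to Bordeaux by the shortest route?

3

A few of the Nice→Bordeaux routes:
Nice→Bordeaux: 3
Nice→Lille→Bordeaux: 9 + 5 = 14
Nice→Strasbourg→Bordeaux: 5 + 9 = 14
Nice→Nantes→Bordeaux: 3 + 9 = 12
Nice→Strasbourg→Lille→Bordeaux: 5 + 5 + 5 = 15
Best route has total 3 km.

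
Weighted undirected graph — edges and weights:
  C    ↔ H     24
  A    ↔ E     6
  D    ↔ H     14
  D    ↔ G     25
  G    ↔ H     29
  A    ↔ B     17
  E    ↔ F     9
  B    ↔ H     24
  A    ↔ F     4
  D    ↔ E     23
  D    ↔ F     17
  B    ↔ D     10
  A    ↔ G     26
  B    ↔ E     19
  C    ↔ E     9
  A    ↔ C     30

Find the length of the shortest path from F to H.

Comparing a few candidate routes:
F - D - H: 17 + 14 = 31
F - A - E - C - H: 4 + 6 + 9 + 24 = 43
F - E - D - H: 9 + 23 + 14 = 46
F - E - C - H: 9 + 9 + 24 = 42
F - A - B - H: 4 + 17 + 24 = 45
F - A - B - D - H: 4 + 17 + 10 + 14 = 45
Shortest: 31.

31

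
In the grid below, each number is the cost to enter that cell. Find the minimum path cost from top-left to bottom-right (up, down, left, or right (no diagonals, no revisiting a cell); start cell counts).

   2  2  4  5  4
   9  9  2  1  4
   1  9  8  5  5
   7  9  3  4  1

21

Cheapest: [0,0] -> [0,1] -> [0,2] -> [1,2] -> [1,3] -> [1,4] -> [2,4] -> [3,4]
  2 + 2 + 4 + 2 + 1 + 4 + 5 + 1 = 21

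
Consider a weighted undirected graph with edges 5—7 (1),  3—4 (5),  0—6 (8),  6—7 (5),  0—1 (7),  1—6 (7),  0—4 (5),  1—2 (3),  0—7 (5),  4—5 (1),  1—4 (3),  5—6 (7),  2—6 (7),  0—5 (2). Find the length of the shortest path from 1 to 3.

Checking several routes:
1 - 0 - 5 - 4 - 3: 7 + 2 + 1 + 5 = 15
1 - 6 - 7 - 5 - 4 - 3: 7 + 5 + 1 + 1 + 5 = 19
1 - 6 - 5 - 4 - 3: 7 + 7 + 1 + 5 = 20
1 - 0 - 4 - 3: 7 + 5 + 5 = 17
1 - 4 - 3: 3 + 5 = 8
1 - 0 - 7 - 5 - 4 - 3: 7 + 5 + 1 + 1 + 5 = 19
Best route has total 8.

8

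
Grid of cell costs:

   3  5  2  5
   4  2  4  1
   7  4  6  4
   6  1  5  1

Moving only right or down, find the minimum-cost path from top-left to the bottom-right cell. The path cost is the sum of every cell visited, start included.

19

One optimal route is [0,0] → [1,0] → [1,1] → [1,2] → [1,3] → [2,3] → [3,3].
Its cost is 3 + 4 + 2 + 4 + 1 + 4 + 1 = 19.
(Top row then right column would cost 21.)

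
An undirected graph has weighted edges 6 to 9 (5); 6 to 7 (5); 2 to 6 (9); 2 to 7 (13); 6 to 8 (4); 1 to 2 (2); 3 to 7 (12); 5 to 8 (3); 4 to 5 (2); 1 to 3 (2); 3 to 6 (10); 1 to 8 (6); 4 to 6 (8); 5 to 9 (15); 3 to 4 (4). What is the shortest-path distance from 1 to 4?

6

Some routes from 1 to 4:
1 → 8 → 6 → 4: 6 + 4 + 8 = 18
1 → 3 → 4: 2 + 4 = 6
1 → 8 → 5 → 4: 6 + 3 + 2 = 11
The minimum is 6.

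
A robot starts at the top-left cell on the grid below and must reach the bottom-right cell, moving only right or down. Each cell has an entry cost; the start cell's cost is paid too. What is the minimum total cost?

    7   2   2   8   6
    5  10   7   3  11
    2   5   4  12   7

Path [0,0] → [0,1] → [0,2] → [1,2] → [1,3] → [1,4] → [2,4]: 7 + 2 + 2 + 7 + 3 + 11 + 7 = 39.
(Top row then right column would cost 43.)

39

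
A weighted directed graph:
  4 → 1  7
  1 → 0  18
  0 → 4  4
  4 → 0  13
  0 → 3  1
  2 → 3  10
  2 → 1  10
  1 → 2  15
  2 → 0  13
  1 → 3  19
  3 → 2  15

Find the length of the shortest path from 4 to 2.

22

Routes from 4 to 2:
4→1→3→2: 7 + 19 + 15 = 41
4→0→3→2: 13 + 1 + 15 = 29
4→1→0→3→2: 7 + 18 + 1 + 15 = 41
4→1→2: 7 + 15 = 22
Shortest: 22.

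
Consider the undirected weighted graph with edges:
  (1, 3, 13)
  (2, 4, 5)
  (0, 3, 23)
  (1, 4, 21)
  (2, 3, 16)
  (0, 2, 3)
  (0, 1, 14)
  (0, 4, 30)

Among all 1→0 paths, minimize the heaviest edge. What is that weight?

A few of the 1→0 routes:
1 → 3 → 0: max(13, 23) = 23
1 → 3 → 2 → 0: max(13, 16, 3) = 16
1 → 0: max(14) = 14
1 → 3 → 2 → 4 → 0: max(13, 16, 5, 30) = 30
1 → 4 → 2 → 3 → 0: max(21, 5, 16, 23) = 23
1 → 4 → 2 → 0: max(21, 5, 3) = 21
Smallest bottleneck: 14.

14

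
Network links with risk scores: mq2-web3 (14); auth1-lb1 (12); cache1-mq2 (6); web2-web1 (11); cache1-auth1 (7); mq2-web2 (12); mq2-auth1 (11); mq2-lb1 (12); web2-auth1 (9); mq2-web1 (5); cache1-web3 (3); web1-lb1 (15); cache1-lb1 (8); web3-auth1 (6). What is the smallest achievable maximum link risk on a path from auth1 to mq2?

6

A few of the auth1→mq2 routes:
auth1-web3-cache1-mq2: max(6, 3, 6) = 6
auth1-mq2: max(11) = 11
auth1-web2-web1-mq2: max(9, 11, 5) = 11
auth1-cache1-mq2: max(7, 6) = 7
auth1-cache1-lb1-mq2: max(7, 8, 12) = 12
The minimum achievable maximum is 6.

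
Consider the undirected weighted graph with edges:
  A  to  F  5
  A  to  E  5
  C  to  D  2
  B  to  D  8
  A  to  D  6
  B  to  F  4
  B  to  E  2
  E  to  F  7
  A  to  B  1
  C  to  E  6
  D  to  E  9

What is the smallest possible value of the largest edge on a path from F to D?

6

Checking several routes:
F -> B -> E -> C -> D: max(4, 2, 6, 2) = 6
F -> B -> A -> E -> C -> D: max(4, 1, 5, 6, 2) = 6
F -> B -> E -> A -> D: max(4, 2, 5, 6) = 6
Smallest bottleneck: 6.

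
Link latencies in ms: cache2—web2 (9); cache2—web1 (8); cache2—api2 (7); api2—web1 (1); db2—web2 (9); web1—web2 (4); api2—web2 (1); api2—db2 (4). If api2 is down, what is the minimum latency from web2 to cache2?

Paths from web2 to cache2 avoiding api2:
web2-web1-cache2: 4 + 8 = 12
web2-cache2: 9
The minimum is 9 ms.

9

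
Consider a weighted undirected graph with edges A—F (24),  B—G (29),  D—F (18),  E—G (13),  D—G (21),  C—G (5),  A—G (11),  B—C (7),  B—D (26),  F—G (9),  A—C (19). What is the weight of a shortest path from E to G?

Routes from E to G:
E → G: 13
The minimum is 13.

13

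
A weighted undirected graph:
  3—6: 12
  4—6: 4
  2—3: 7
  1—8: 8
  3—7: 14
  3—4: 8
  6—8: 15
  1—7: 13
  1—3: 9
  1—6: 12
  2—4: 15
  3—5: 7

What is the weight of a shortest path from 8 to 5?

Some routes from 8 to 5:
8 -> 6 -> 3 -> 5: 15 + 12 + 7 = 34
8 -> 6 -> 4 -> 3 -> 5: 15 + 4 + 8 + 7 = 34
8 -> 1 -> 3 -> 5: 8 + 9 + 7 = 24
The minimum is 24.

24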